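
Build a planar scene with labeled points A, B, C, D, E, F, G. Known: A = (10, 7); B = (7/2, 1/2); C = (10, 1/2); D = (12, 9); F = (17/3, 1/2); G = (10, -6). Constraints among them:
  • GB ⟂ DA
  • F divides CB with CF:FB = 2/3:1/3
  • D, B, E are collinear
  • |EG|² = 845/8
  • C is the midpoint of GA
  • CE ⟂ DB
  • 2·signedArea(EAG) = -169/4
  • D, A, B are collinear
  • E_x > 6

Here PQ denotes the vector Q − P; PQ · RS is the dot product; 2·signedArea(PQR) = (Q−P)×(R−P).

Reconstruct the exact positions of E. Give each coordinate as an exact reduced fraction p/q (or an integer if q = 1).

E = (27/4, 15/4)

1. E_x = 27/4  [D, B, E are collinear ∩ CE ⟂ DB]
2. E_y = 15/4  [D, B, E are collinear ∩ CE ⟂ DB]
   → E = (27/4, 15/4)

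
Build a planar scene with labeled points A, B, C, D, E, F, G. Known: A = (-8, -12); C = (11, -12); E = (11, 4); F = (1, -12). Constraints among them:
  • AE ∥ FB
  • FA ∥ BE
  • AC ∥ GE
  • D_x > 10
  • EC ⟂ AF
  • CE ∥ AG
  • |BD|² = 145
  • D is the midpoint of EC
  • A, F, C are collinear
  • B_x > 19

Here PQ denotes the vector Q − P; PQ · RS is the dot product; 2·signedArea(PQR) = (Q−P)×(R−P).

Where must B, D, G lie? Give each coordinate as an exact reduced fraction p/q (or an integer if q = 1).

B = (20, 4)
D = (11, -4)
G = (-8, 4)

1. B_x = 20  [FA ∥ BE ∩ AE ∥ FB]
2. B_y = 4  [FA ∥ BE ∩ AE ∥ FB]
   → B = (20, 4)
3. D_x = 11  [D is the midpoint of EC]
4. D_y = -4  [D is the midpoint of EC]
   → D = (11, -4)
5. G_x = -8  [AC ∥ GE ∩ CE ∥ AG]
6. G_y = 4  [AC ∥ GE ∩ CE ∥ AG]
   → G = (-8, 4)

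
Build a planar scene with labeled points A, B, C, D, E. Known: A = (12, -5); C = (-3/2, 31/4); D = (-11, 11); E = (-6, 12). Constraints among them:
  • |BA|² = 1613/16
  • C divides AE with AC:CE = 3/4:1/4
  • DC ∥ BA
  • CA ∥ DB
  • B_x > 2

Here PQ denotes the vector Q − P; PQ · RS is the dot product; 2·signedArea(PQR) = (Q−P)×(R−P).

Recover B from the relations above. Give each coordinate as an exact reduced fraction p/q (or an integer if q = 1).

1. B_x = 5/2  [DC ∥ BA ∩ CA ∥ DB]
2. B_y = -7/4  [DC ∥ BA ∩ CA ∥ DB]
   → B = (5/2, -7/4)

B = (5/2, -7/4)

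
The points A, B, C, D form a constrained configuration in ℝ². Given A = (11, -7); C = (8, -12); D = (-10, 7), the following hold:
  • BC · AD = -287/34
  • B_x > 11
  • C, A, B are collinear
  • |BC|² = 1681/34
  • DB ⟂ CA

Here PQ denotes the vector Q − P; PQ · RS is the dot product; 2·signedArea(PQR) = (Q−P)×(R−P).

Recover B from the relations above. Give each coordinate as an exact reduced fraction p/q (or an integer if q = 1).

1. B_x = 395/34  [C, A, B are collinear ∩ DB ⟂ CA]
2. B_y = -203/34  [C, A, B are collinear ∩ DB ⟂ CA]
   → B = (395/34, -203/34)

B = (395/34, -203/34)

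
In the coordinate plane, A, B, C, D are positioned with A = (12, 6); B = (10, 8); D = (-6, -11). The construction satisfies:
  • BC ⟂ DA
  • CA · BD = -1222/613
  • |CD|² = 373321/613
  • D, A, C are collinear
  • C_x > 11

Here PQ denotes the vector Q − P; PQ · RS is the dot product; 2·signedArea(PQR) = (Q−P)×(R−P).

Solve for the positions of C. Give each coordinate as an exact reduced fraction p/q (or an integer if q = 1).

C = (7320/613, 3644/613)

1. C_x = 7320/613  [D, A, C are collinear ∩ BC ⟂ DA]
2. C_y = 3644/613  [D, A, C are collinear ∩ BC ⟂ DA]
   → C = (7320/613, 3644/613)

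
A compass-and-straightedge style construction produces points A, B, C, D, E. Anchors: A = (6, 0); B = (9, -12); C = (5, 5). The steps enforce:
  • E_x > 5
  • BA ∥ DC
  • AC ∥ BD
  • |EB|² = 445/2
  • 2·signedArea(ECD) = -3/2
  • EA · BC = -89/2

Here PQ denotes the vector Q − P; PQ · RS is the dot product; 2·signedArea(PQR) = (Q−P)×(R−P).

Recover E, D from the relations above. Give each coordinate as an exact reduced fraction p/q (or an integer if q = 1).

1. D_x = 8  [BA ∥ DC ∩ AC ∥ BD]
2. D_y = -7  [BA ∥ DC ∩ AC ∥ BD]
   → D = (8, -7)
3. E_x = 11/2  [EA · BC = -89/2 ∩ 2·signedArea(ECD) = -3/2]
4. E_y = 5/2  [EA · BC = -89/2 ∩ 2·signedArea(ECD) = -3/2]
   → E = (11/2, 5/2)

D = (8, -7)
E = (11/2, 5/2)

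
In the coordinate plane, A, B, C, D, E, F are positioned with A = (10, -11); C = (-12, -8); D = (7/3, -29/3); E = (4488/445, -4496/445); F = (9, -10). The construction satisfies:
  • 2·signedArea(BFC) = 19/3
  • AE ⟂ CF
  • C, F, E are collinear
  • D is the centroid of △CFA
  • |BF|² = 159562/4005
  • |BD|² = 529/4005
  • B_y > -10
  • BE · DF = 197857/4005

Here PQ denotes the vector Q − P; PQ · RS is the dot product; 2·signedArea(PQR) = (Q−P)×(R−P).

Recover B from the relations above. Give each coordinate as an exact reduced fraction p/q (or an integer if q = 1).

B = (3598/1335, -4317/445)

1. B_x = 3598/1335  [BE · DF = 197857/4005 ∩ 2·signedArea(BFC) = 19/3]
2. B_y = -4317/445  [BE · DF = 197857/4005 ∩ 2·signedArea(BFC) = 19/3]
   → B = (3598/1335, -4317/445)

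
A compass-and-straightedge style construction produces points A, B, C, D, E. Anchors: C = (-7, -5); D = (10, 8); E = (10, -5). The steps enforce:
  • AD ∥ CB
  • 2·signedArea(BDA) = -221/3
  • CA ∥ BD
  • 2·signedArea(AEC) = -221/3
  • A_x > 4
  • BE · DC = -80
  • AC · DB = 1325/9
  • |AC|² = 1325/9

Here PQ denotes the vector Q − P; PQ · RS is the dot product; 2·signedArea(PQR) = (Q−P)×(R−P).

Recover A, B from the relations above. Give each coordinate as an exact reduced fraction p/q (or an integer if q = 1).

A = (13/3, -2/3)
B = (-4/3, 11/3)

1. A_y = -2/3  [2·signedArea(AEC) = -221/3]
2. A_x = 13/3  [|AC|² = 1325/9]
   → A = (13/3, -2/3)
3. B_x = -4/3  [CA ∥ BD ∩ AD ∥ CB]
4. B_y = 11/3  [CA ∥ BD ∩ AD ∥ CB]
   → B = (-4/3, 11/3)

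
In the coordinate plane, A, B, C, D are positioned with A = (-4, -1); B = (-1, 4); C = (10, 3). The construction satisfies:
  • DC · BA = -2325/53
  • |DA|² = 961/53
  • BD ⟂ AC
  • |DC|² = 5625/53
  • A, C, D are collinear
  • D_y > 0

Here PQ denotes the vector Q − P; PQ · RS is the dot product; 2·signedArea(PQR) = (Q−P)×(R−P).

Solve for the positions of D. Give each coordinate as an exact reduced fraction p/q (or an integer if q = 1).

D = (5/53, 9/53)

1. D_x = 5/53  [A, C, D are collinear ∩ BD ⟂ AC]
2. D_y = 9/53  [A, C, D are collinear ∩ BD ⟂ AC]
   → D = (5/53, 9/53)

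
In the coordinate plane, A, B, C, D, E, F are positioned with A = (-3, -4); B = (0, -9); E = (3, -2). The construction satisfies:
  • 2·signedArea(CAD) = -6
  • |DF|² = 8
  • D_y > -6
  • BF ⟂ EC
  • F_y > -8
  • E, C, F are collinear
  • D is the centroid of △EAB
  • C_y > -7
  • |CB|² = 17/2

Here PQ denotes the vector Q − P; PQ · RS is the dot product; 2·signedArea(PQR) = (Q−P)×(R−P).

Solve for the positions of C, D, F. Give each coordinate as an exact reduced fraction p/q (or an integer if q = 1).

C = (-3/2, -13/2)
D = (0, -5)
F = (-2, -7)

1. D_x = 0  [D is the centroid of △EAB]
2. D_y = -5  [D is the centroid of △EAB]
   → D = (0, -5)
3. C_x = -3/2  [line 1·x + 3·y + 21 = 0 ∩ |CB|² = 17/2]
4. C_y = -13/2  [line 1·x + 3·y + 21 = 0 ∩ |CB|² = 17/2]
   → C = (-3/2, -13/2)
5. F_x = -2  [E, C, F are collinear ∩ BF ⟂ EC]
6. F_y = -7  [E, C, F are collinear ∩ BF ⟂ EC]
   → F = (-2, -7)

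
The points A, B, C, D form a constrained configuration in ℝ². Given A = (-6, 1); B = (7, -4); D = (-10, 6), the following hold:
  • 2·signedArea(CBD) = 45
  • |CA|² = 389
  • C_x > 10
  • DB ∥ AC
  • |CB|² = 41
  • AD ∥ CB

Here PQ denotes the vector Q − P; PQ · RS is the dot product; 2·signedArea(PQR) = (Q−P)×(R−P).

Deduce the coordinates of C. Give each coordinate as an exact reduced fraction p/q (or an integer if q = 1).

C = (11, -9)

1. C_x = 11  [AD ∥ CB ∩ DB ∥ AC]
2. C_y = -9  [AD ∥ CB ∩ DB ∥ AC]
   → C = (11, -9)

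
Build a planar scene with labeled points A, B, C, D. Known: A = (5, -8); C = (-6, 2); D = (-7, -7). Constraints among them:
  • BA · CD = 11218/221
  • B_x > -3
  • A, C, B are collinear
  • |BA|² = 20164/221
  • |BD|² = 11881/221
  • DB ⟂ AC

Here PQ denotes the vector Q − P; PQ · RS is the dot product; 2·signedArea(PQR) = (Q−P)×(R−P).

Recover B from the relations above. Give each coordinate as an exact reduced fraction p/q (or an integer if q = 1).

1. B_x = -457/221  [A, C, B are collinear ∩ DB ⟂ AC]
2. B_y = -348/221  [A, C, B are collinear ∩ DB ⟂ AC]
   → B = (-457/221, -348/221)

B = (-457/221, -348/221)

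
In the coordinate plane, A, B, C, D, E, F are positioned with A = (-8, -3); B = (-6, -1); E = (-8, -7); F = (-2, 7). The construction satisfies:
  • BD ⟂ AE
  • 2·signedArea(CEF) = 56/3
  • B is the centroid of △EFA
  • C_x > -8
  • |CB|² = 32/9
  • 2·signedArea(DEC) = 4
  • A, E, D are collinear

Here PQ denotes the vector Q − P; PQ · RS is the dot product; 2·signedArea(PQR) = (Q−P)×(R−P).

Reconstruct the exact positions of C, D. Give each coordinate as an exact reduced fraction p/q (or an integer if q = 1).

1. D_x = -8  [A, E, D are collinear ∩ BD ⟂ AE]
2. D_y = -1  [A, E, D are collinear ∩ BD ⟂ AE]
   → D = (-8, -1)
3. C_x = -22/3  [2·signedArea(CEF) = 56/3 ∩ 2·signedArea(DEC) = 4]
4. C_y = -7/3  [2·signedArea(CEF) = 56/3 ∩ 2·signedArea(DEC) = 4]
   → C = (-22/3, -7/3)

C = (-22/3, -7/3)
D = (-8, -1)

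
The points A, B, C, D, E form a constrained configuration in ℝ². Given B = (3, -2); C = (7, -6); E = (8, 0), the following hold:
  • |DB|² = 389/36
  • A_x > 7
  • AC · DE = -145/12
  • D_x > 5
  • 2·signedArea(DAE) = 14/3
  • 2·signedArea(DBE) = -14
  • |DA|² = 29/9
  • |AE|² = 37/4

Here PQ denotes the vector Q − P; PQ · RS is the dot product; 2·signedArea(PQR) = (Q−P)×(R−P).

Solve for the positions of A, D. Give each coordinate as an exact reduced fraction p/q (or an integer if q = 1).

A = (15/2, -3)
D = (35/6, -11/3)

1. D_x = 35/6  [line -2·x + 5·y + 30 = 0 ∩ |DB|² = 389/36]
2. D_y = -11/3  [line -2·x + 5·y + 30 = 0 ∩ |DB|² = 389/36]
   → D = (35/6, -11/3)
3. A_x = 15/2  [AC · DE = -145/12 ∩ 2·signedArea(DAE) = 14/3]
4. A_y = -3  [AC · DE = -145/12 ∩ 2·signedArea(DAE) = 14/3]
   → A = (15/2, -3)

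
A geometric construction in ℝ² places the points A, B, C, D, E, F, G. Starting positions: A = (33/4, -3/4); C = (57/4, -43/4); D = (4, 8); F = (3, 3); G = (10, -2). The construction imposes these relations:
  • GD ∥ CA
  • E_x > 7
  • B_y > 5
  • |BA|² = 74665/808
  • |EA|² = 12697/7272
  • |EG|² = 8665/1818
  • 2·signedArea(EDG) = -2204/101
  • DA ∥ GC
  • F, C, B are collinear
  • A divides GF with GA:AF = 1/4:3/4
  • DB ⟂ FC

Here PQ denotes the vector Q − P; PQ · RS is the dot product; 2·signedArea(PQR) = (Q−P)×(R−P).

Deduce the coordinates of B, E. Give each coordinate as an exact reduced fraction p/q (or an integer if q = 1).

B = (96/101, 556/101)
E = (1579/202, -1211/606)

1. B_x = 96/101  [F, C, B are collinear ∩ DB ⟂ FC]
2. B_y = 556/101  [F, C, B are collinear ∩ DB ⟂ FC]
   → B = (96/101, 556/101)
3. E_x = 1579/202  [line 10·x + 6·y + -6684/101 = 0 ∩ |EA|² = 12697/7272]
4. E_y = -1211/606  [line 10·x + 6·y + -6684/101 = 0 ∩ |EA|² = 12697/7272]
   → E = (1579/202, -1211/606)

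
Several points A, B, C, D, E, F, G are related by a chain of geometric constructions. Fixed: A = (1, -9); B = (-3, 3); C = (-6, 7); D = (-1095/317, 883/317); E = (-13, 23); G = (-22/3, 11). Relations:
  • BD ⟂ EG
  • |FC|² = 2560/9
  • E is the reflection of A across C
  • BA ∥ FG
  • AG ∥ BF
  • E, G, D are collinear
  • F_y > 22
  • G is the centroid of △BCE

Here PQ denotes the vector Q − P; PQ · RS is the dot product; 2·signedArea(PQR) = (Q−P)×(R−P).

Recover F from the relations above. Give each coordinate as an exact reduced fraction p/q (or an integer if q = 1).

1. F_x = -34/3  [BA ∥ FG ∩ AG ∥ BF]
2. F_y = 23  [BA ∥ FG ∩ AG ∥ BF]
   → F = (-34/3, 23)

F = (-34/3, 23)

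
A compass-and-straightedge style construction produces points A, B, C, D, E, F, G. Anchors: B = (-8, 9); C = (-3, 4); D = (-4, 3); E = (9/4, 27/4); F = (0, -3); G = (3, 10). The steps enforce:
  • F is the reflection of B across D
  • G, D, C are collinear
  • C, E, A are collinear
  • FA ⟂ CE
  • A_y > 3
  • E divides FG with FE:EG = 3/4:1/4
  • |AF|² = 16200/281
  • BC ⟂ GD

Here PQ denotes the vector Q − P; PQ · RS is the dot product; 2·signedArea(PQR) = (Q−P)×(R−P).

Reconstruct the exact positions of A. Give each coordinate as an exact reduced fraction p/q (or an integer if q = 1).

A = (-990/281, 1047/281)

1. A_x = -990/281  [C, E, A are collinear ∩ FA ⟂ CE]
2. A_y = 1047/281  [C, E, A are collinear ∩ FA ⟂ CE]
   → A = (-990/281, 1047/281)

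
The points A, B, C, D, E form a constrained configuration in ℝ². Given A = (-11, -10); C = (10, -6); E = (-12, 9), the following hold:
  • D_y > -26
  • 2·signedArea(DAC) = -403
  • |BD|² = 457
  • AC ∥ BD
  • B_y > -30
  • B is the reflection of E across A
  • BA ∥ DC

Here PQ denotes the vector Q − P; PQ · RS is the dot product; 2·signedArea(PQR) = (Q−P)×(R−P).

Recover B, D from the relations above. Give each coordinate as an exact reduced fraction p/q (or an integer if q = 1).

1. B_x = -10  [B is the reflection of E across A]
2. B_y = -29  [B is the reflection of E across A]
   → B = (-10, -29)
3. D_x = 11  [BA ∥ DC ∩ AC ∥ BD]
4. D_y = -25  [BA ∥ DC ∩ AC ∥ BD]
   → D = (11, -25)

B = (-10, -29)
D = (11, -25)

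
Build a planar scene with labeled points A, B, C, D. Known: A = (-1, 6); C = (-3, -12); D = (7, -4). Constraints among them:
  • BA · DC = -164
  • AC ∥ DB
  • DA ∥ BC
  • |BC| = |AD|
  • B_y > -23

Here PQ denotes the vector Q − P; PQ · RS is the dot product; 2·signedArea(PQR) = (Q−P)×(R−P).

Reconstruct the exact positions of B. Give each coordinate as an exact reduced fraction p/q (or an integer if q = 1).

1. B_x = 5  [DA ∥ BC ∩ AC ∥ DB]
2. B_y = -22  [DA ∥ BC ∩ AC ∥ DB]
   → B = (5, -22)

B = (5, -22)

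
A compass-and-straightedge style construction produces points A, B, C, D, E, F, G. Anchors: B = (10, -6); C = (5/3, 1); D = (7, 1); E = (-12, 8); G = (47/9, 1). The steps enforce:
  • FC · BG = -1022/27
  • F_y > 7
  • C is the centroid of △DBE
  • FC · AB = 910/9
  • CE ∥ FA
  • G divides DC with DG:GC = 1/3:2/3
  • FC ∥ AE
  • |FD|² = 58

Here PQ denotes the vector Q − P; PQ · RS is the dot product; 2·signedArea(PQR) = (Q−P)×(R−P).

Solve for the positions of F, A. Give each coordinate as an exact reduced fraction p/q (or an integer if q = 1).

A = (-29/3, 15)
F = (4, 8)

1. F_x = 4  [line 43/9·x + -7·y + 332/9 = 0 ∩ |FD|² = 58]
2. F_y = 8  [line 43/9·x + -7·y + 332/9 = 0 ∩ |FD|² = 58]
   → F = (4, 8)
3. A_x = -29/3  [FC ∥ AE ∩ CE ∥ FA]
4. A_y = 15  [FC ∥ AE ∩ CE ∥ FA]
   → A = (-29/3, 15)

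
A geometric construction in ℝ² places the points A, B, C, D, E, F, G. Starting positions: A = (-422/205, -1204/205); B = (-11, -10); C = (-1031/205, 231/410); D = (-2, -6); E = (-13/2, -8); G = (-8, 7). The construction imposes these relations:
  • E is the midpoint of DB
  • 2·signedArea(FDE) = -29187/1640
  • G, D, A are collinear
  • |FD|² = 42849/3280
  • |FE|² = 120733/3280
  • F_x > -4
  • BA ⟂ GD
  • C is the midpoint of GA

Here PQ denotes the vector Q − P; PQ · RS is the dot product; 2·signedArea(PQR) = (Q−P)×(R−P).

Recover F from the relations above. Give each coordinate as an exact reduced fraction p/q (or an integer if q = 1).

1. F_x = -1441/410  [line 2·x + -9/2·y + -8533/1640 = 0 ∩ |FE|² = 120733/3280]
2. F_y = -2229/820  [line 2·x + -9/2·y + -8533/1640 = 0 ∩ |FE|² = 120733/3280]
   → F = (-1441/410, -2229/820)

F = (-1441/410, -2229/820)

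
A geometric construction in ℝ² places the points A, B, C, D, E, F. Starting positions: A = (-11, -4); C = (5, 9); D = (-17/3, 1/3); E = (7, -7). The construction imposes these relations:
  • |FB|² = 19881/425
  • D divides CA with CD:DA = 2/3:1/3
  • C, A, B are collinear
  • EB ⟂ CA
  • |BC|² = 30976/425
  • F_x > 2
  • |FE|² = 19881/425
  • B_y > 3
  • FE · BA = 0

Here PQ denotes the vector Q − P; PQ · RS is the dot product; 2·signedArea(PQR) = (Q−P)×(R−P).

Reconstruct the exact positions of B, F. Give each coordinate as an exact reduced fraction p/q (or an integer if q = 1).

B = (-691/425, 1537/425)
F = (1142/425, -719/425)

1. B_x = -691/425  [C, A, B are collinear ∩ EB ⟂ CA]
2. B_y = 1537/425  [C, A, B are collinear ∩ EB ⟂ CA]
   → B = (-691/425, 1537/425)
3. F_x = 1142/425  [line 3984/425·x + 3237/425·y + -5229/425 = 0 ∩ |FB|² = 19881/425]
4. F_y = -719/425  [line 3984/425·x + 3237/425·y + -5229/425 = 0 ∩ |FB|² = 19881/425]
   → F = (1142/425, -719/425)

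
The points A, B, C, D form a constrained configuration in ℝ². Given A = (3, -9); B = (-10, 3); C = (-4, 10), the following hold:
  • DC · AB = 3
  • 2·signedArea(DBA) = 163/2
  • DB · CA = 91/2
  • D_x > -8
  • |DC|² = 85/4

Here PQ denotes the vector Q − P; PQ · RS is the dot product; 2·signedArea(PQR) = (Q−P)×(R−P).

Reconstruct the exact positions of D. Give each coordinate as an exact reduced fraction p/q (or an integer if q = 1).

D = (-7, 13/2)

1. D_x = -7  [2·signedArea(DBA) = 163/2 ∩ DC · AB = 3]
2. D_y = 13/2  [2·signedArea(DBA) = 163/2 ∩ DC · AB = 3]
   → D = (-7, 13/2)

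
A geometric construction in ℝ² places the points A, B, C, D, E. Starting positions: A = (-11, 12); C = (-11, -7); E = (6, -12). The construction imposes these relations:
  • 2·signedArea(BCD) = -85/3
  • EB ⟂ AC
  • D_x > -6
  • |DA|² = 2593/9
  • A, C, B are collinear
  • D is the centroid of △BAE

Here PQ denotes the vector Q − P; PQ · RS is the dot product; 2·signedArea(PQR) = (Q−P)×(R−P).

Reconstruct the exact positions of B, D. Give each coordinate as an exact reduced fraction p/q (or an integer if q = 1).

B = (-11, -12)
D = (-16/3, -4)

1. B_x = -11  [A, C, B are collinear ∩ EB ⟂ AC]
2. B_y = -12  [A, C, B are collinear ∩ EB ⟂ AC]
   → B = (-11, -12)
3. D_x = -16/3  [D is the centroid of △BAE]
4. D_y = -4  [D is the centroid of △BAE]
   → D = (-16/3, -4)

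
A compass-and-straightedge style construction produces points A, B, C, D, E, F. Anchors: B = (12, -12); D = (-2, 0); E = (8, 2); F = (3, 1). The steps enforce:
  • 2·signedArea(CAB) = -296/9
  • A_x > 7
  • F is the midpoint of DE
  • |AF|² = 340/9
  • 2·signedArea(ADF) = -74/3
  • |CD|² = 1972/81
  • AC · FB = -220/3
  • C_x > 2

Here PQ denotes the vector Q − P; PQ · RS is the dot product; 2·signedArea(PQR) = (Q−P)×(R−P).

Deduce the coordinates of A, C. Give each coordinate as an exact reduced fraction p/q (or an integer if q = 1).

1. A_x = 23/3  [line -1·x + 5·y + 68/3 = 0 ∩ |AF|² = 340/9]
2. A_y = -3  [line -1·x + 5·y + 68/3 = 0 ∩ |AF|² = 340/9]
   → A = (23/3, -3)
3. C_x = 26/9  [2·signedArea(CAB) = -296/9 ∩ AC · FB = -220/3]
4. C_y = -2/3  [2·signedArea(CAB) = -296/9 ∩ AC · FB = -220/3]
   → C = (26/9, -2/3)

A = (23/3, -3)
C = (26/9, -2/3)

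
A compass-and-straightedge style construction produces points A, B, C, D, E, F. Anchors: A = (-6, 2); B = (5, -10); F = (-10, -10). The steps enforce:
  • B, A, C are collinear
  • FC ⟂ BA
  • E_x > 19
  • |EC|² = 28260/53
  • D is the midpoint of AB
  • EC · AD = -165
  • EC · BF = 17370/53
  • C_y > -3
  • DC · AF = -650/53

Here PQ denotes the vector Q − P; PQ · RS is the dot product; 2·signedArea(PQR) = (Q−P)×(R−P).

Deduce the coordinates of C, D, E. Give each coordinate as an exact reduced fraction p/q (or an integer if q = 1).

C = (-98/53, -134/53)
D = (-1/2, -4)
E = (20, -10)

1. C_x = -98/53  [B, A, C are collinear ∩ FC ⟂ BA]
2. C_y = -134/53  [B, A, C are collinear ∩ FC ⟂ BA]
   → C = (-98/53, -134/53)
3. D_x = -1/2  [D is the midpoint of AB]
4. D_y = -4  [D is the midpoint of AB]
   → D = (-1/2, -4)
5. E_x = 20  [EC · AD = -165 ∩ EC · BF = 17370/53]
6. E_y = -10  [EC · AD = -165 ∩ EC · BF = 17370/53]
   → E = (20, -10)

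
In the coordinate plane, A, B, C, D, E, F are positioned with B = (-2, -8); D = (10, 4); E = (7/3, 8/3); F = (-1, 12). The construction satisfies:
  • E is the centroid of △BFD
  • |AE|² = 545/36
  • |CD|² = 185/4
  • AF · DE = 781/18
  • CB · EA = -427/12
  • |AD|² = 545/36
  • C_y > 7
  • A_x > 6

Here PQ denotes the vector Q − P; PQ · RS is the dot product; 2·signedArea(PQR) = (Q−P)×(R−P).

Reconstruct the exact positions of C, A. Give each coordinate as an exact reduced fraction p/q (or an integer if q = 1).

A = (37/6, 10/3)
C = (9/2, 8)

1. A_x = 37/6  [line 23/3·x + 4/3·y + -931/18 = 0 ∩ |AD|² = 545/36]
2. A_y = 10/3  [line 23/3·x + 4/3·y + -931/18 = 0 ∩ |AD|² = 545/36]
   → A = (37/6, 10/3)
3. C_x = 9/2  [line -23/6·x + -2/3·y + 271/12 = 0 ∩ |CD|² = 185/4]
4. C_y = 8  [line -23/6·x + -2/3·y + 271/12 = 0 ∩ |CD|² = 185/4]
   → C = (9/2, 8)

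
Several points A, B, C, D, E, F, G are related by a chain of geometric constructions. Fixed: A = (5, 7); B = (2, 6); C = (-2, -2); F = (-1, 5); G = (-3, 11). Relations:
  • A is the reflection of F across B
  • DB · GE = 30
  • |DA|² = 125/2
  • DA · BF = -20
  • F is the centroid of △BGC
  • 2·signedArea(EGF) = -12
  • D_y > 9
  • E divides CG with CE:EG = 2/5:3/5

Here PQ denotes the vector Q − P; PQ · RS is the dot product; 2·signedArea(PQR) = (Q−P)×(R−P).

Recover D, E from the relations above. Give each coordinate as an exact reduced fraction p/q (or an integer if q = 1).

1. D_x = -5/2  [line 3·x + 1·y + -2 = 0 ∩ |DA|² = 125/2]
2. D_y = 19/2  [line 3·x + 1·y + -2 = 0 ∩ |DA|² = 125/2]
   → D = (-5/2, 19/2)
3. E_x = -12/5  [E divides CG with CE:EG = 2/5:3/5]
4. E_y = 16/5  [E divides CG with CE:EG = 2/5:3/5]
   → E = (-12/5, 16/5)

D = (-5/2, 19/2)
E = (-12/5, 16/5)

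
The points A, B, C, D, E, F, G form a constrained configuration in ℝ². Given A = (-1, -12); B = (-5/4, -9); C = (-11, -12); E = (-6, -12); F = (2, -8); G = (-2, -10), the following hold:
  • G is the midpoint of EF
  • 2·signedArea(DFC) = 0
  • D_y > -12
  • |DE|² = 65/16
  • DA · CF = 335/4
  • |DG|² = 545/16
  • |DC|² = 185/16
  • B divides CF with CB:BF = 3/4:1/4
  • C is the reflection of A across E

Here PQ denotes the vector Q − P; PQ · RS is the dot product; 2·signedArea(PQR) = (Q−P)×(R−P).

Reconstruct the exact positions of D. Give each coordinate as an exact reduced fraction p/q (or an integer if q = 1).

D = (-31/4, -11)

1. D_x = -31/4  [2·signedArea(DFC) = 0 ∩ DA · CF = 335/4]
2. D_y = -11  [2·signedArea(DFC) = 0 ∩ DA · CF = 335/4]
   → D = (-31/4, -11)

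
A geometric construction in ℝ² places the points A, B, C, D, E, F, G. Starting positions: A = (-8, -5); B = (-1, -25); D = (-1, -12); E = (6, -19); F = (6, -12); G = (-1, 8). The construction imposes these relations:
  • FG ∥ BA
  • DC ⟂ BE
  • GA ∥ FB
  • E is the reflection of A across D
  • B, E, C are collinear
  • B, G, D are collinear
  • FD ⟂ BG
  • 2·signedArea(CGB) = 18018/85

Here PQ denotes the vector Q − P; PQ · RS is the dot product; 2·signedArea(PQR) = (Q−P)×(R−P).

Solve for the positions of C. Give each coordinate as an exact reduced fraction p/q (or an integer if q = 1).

C = (461/85, -1657/85)

1. C_x = 461/85  [B, E, C are collinear ∩ DC ⟂ BE]
2. C_y = -1657/85  [B, E, C are collinear ∩ DC ⟂ BE]
   → C = (461/85, -1657/85)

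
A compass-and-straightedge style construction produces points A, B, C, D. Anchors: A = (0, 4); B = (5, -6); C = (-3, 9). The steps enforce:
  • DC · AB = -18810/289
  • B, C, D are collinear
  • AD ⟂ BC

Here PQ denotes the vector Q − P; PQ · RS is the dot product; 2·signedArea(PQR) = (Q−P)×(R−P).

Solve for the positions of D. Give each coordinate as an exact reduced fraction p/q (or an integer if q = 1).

D = (-75/289, 1116/289)

1. D_x = -75/289  [B, C, D are collinear ∩ AD ⟂ BC]
2. D_y = 1116/289  [B, C, D are collinear ∩ AD ⟂ BC]
   → D = (-75/289, 1116/289)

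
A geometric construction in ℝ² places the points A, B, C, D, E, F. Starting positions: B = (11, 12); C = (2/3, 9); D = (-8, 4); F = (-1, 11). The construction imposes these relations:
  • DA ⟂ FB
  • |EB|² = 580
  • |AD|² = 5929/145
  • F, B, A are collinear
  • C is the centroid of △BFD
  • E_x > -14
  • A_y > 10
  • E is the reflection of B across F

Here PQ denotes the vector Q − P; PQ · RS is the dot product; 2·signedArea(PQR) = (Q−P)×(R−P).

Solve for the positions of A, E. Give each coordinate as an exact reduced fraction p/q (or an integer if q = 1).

A = (-1237/145, 1504/145)
E = (-13, 10)

1. A_x = -1237/145  [F, B, A are collinear ∩ DA ⟂ FB]
2. A_y = 1504/145  [F, B, A are collinear ∩ DA ⟂ FB]
   → A = (-1237/145, 1504/145)
3. E_x = -13  [E is the reflection of B across F]
4. E_y = 10  [E is the reflection of B across F]
   → E = (-13, 10)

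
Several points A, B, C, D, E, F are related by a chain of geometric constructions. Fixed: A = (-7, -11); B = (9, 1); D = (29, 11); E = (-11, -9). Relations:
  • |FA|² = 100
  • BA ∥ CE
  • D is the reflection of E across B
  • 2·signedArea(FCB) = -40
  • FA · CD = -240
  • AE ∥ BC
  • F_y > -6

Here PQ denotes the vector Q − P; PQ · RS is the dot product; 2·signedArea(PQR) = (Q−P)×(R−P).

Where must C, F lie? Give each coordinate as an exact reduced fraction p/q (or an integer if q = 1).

1. C_x = 5  [BA ∥ CE ∩ AE ∥ BC]
2. C_y = 3  [BA ∥ CE ∩ AE ∥ BC]
   → C = (5, 3)
3. F_x = 1  [2·signedArea(FCB) = -40 ∩ FA · CD = -240]
4. F_y = -5  [2·signedArea(FCB) = -40 ∩ FA · CD = -240]
   → F = (1, -5)

C = (5, 3)
F = (1, -5)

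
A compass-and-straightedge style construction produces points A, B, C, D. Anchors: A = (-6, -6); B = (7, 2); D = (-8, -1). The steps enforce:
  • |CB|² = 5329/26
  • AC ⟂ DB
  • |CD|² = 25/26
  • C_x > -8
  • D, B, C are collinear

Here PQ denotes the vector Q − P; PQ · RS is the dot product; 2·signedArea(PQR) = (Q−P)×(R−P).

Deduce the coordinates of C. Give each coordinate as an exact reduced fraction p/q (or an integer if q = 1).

C = (-183/26, -21/26)

1. C_x = -183/26  [D, B, C are collinear ∩ AC ⟂ DB]
2. C_y = -21/26  [D, B, C are collinear ∩ AC ⟂ DB]
   → C = (-183/26, -21/26)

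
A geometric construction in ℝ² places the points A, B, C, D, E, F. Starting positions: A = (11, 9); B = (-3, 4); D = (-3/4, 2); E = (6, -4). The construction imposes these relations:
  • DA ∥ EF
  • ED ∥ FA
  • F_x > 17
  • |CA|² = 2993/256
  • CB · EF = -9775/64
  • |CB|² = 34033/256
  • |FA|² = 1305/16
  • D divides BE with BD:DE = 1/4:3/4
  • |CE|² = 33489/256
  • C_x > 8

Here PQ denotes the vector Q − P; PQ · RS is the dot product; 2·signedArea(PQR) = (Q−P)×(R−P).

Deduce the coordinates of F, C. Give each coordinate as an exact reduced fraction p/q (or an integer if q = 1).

1. F_x = 71/4  [ED ∥ FA ∩ DA ∥ EF]
2. F_y = 3  [ED ∥ FA ∩ DA ∥ EF]
   → F = (71/4, 3)
3. C_x = 129/16  [line -47/4·x + -7·y + 9311/64 = 0 ∩ |CA|² = 2993/256]
4. C_y = 29/4  [line -47/4·x + -7·y + 9311/64 = 0 ∩ |CA|² = 2993/256]
   → C = (129/16, 29/4)

C = (129/16, 29/4)
F = (71/4, 3)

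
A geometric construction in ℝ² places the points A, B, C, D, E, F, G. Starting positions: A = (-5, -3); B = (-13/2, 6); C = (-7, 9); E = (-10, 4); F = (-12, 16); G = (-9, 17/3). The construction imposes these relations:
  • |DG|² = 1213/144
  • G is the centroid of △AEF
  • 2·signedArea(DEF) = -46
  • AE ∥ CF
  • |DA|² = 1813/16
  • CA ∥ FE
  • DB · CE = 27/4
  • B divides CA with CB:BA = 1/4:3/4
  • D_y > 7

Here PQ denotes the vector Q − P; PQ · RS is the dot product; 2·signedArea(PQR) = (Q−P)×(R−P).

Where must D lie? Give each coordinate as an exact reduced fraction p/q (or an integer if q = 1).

1. D_x = -27/4  [2·signedArea(DEF) = -46 ∩ DB · CE = 27/4]
2. D_y = 15/2  [2·signedArea(DEF) = -46 ∩ DB · CE = 27/4]
   → D = (-27/4, 15/2)

D = (-27/4, 15/2)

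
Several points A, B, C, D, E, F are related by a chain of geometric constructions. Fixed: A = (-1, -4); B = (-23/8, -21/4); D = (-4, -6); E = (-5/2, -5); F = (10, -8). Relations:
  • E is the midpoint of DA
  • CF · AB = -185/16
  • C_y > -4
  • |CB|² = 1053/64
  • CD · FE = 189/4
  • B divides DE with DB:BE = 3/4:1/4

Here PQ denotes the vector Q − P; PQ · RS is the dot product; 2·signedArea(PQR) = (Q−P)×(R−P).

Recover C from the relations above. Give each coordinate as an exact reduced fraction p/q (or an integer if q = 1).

1. C_x = 1/2  [CD · FE = 189/4 ∩ CF · AB = -185/16]
2. C_y = -3  [CD · FE = 189/4 ∩ CF · AB = -185/16]
   → C = (1/2, -3)

C = (1/2, -3)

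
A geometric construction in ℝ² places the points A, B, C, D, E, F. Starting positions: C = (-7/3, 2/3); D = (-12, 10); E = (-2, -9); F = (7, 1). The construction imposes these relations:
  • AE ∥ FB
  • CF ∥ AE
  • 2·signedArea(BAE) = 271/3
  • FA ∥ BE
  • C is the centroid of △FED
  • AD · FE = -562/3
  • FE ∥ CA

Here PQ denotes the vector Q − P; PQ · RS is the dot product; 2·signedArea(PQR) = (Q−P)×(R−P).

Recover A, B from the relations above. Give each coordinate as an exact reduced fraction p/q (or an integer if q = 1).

1. A_x = -34/3  [CF ∥ AE ∩ FE ∥ CA]
2. A_y = -28/3  [CF ∥ AE ∩ FE ∥ CA]
   → A = (-34/3, -28/3)
3. B_x = 49/3  [FA ∥ BE ∩ AE ∥ FB]
4. B_y = 4/3  [FA ∥ BE ∩ AE ∥ FB]
   → B = (49/3, 4/3)

A = (-34/3, -28/3)
B = (49/3, 4/3)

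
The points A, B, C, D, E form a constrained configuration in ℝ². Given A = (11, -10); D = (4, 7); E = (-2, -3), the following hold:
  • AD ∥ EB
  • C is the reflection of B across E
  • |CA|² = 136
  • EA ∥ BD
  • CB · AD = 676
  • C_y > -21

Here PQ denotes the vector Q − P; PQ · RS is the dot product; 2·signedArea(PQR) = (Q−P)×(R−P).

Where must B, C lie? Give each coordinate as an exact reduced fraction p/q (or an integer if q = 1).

B = (-9, 14)
C = (5, -20)

1. B_x = -9  [EA ∥ BD ∩ AD ∥ EB]
2. B_y = 14  [EA ∥ BD ∩ AD ∥ EB]
   → B = (-9, 14)
3. C_x = 5  [C is the reflection of B across E]
4. C_y = -20  [C is the reflection of B across E]
   → C = (5, -20)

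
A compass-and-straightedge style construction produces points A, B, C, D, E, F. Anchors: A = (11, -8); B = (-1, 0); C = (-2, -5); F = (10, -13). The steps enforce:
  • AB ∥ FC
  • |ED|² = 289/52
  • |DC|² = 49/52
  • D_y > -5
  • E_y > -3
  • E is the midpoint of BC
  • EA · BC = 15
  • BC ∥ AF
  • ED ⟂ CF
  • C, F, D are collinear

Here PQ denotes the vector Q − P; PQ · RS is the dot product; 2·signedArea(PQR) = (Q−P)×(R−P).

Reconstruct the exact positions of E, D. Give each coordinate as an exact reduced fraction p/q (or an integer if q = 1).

D = (-73/26, -58/13)
E = (-3/2, -5/2)

1. E_x = -3/2  [E is the midpoint of BC]
2. E_y = -5/2  [E is the midpoint of BC]
   → E = (-3/2, -5/2)
3. D_x = -73/26  [C, F, D are collinear ∩ ED ⟂ CF]
4. D_y = -58/13  [C, F, D are collinear ∩ ED ⟂ CF]
   → D = (-73/26, -58/13)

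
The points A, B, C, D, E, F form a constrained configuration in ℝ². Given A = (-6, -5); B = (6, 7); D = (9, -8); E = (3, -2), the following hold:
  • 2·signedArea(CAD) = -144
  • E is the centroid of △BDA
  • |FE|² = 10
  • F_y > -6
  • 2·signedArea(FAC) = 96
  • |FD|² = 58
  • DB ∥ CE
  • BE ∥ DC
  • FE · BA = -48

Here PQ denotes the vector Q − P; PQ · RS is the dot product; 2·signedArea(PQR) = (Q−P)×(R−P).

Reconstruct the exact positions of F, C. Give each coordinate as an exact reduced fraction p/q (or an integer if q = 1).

1. F_x = 2  [line 12·x + 12·y + 36 = 0 ∩ |FD|² = 58]
2. F_y = -5  [line 12·x + 12·y + 36 = 0 ∩ |FD|² = 58]
   → F = (2, -5)
3. C_x = 6  [2·signedArea(FAC) = 96 ∩ DB ∥ CE]
4. C_y = -17  [2·signedArea(FAC) = 96 ∩ DB ∥ CE]
   → C = (6, -17)

C = (6, -17)
F = (2, -5)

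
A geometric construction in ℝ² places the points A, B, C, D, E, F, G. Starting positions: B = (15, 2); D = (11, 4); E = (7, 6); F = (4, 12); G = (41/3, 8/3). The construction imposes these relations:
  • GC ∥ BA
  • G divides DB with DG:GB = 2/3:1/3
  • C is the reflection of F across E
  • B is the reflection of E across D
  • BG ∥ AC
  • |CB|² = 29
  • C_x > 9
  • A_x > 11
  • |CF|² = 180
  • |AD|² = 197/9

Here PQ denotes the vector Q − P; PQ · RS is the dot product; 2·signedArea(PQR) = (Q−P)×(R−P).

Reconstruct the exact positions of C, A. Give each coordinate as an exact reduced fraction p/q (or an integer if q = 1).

1. C_x = 10  [C is the reflection of F across E]
2. C_y = 0  [C is the reflection of F across E]
   → C = (10, 0)
3. A_x = 34/3  [BG ∥ AC ∩ GC ∥ BA]
4. A_y = -2/3  [BG ∥ AC ∩ GC ∥ BA]
   → A = (34/3, -2/3)

A = (34/3, -2/3)
C = (10, 0)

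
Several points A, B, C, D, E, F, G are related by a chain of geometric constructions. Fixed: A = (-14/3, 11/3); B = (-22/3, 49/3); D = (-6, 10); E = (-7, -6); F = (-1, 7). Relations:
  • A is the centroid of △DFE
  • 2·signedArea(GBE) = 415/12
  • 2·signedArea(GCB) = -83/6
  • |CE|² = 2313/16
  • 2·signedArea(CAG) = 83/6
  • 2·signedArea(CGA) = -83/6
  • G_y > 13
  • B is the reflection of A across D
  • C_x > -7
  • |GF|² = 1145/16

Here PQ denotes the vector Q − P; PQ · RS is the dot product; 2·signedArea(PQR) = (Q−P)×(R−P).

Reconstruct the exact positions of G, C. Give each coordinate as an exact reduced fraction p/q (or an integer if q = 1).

C = (-25/4, 6)
G = (-23/4, 14)

1. G_x = -23/4  [line 67/3·x + 1/3·y + 495/4 = 0 ∩ |GF|² = 1145/16]
2. G_y = 14  [line 67/3·x + 1/3·y + 495/4 = 0 ∩ |GF|² = 1145/16]
   → G = (-23/4, 14)
3. C_x = -25/4  [2·signedArea(CAG) = 83/6 ∩ 2·signedArea(GCB) = -83/6]
4. C_y = 6  [2·signedArea(CAG) = 83/6 ∩ 2·signedArea(GCB) = -83/6]
   → C = (-25/4, 6)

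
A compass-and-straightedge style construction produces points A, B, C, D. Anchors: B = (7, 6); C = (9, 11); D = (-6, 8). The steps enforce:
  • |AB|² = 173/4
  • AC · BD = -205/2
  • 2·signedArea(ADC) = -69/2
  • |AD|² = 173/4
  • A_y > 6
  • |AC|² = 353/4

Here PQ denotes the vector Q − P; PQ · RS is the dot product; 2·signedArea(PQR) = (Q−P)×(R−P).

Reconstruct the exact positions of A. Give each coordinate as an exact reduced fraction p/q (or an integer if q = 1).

1. A_x = 1/2  [2·signedArea(ADC) = -69/2 ∩ AC · BD = -205/2]
2. A_y = 7  [2·signedArea(ADC) = -69/2 ∩ AC · BD = -205/2]
   → A = (1/2, 7)

A = (1/2, 7)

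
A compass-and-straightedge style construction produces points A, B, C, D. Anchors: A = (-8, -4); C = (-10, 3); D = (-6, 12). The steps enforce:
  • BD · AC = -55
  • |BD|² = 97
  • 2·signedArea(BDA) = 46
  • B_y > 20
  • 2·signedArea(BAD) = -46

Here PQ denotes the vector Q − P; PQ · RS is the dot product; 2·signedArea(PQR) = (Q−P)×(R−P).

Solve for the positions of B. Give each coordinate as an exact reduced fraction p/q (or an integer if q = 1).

B = (-2, 21)

1. B_x = -2  [2·signedArea(BDA) = 46 ∩ BD · AC = -55]
2. B_y = 21  [2·signedArea(BDA) = 46 ∩ BD · AC = -55]
   → B = (-2, 21)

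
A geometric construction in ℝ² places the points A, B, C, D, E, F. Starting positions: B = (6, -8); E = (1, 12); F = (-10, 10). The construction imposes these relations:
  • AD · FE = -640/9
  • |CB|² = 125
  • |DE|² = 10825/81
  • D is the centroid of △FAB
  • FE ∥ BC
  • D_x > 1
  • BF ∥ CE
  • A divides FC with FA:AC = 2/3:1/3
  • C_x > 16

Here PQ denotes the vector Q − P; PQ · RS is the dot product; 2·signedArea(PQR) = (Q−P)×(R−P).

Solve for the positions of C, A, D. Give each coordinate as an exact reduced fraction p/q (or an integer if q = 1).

A = (8, -2/3)
C = (17, -6)
D = (4/3, 4/9)

1. C_x = 17  [BF ∥ CE ∩ FE ∥ BC]
2. C_y = -6  [BF ∥ CE ∩ FE ∥ BC]
   → C = (17, -6)
3. A_x = 8  [A divides FC with FA:AC = 2/3:1/3]
4. A_y = -2/3  [A divides FC with FA:AC = 2/3:1/3]
   → A = (8, -2/3)
5. D_x = 4/3  [D is the centroid of △FAB]
6. D_y = 4/9  [D is the centroid of △FAB]
   → D = (4/3, 4/9)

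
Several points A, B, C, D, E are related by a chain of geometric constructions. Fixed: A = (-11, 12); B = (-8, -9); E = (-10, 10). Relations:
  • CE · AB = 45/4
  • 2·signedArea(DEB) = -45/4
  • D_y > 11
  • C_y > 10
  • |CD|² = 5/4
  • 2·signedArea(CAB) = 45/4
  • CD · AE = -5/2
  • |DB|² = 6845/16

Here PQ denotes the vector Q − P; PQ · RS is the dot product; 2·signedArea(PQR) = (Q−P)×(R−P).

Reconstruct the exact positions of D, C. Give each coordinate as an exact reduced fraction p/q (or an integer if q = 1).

C = (-41/4, 21/2)
D = (-43/4, 23/2)

1. D_x = -43/4  [line 19·x + 2·y + 725/4 = 0 ∩ |DB|² = 6845/16]
2. D_y = 23/2  [line 19·x + 2·y + 725/4 = 0 ∩ |DB|² = 6845/16]
   → D = (-43/4, 23/2)
3. C_x = -41/4  [CD · AE = -5/2 ∩ CE · AB = 45/4]
4. C_y = 21/2  [CD · AE = -5/2 ∩ CE · AB = 45/4]
   → C = (-41/4, 21/2)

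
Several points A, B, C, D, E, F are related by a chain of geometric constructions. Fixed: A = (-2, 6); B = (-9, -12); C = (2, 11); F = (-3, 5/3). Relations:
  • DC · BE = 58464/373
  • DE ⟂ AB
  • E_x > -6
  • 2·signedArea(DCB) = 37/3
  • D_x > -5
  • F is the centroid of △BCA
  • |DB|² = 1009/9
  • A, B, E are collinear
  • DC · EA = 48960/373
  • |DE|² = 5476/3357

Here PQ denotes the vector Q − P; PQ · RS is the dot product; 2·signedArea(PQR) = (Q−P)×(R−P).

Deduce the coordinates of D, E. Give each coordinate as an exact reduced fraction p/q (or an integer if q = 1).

1. D_x = -4  [line 23·x + -11·y + 188/3 = 0 ∩ |DB|² = 1009/9]
2. D_y = -8/3  [line 23·x + -11·y + 188/3 = 0 ∩ |DB|² = 1009/9]
   → D = (-4, -8/3)
3. E_x = -1936/373  [DC · EA = 48960/373 ∩ A, B, E are collinear]
4. E_y = -822/373  [DC · EA = 48960/373 ∩ A, B, E are collinear]
   → E = (-1936/373, -822/373)

D = (-4, -8/3)
E = (-1936/373, -822/373)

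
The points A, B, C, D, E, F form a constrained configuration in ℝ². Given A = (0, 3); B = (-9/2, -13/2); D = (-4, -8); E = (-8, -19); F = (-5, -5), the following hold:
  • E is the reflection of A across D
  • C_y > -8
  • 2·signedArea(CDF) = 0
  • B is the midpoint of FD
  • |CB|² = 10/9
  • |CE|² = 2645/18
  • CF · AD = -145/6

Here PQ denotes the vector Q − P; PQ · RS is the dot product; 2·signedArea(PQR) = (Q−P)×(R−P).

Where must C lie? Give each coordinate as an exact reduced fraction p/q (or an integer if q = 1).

1. C_x = -25/6  [2·signedArea(CDF) = 0 ∩ CF · AD = -145/6]
2. C_y = -15/2  [2·signedArea(CDF) = 0 ∩ CF · AD = -145/6]
   → C = (-25/6, -15/2)

C = (-25/6, -15/2)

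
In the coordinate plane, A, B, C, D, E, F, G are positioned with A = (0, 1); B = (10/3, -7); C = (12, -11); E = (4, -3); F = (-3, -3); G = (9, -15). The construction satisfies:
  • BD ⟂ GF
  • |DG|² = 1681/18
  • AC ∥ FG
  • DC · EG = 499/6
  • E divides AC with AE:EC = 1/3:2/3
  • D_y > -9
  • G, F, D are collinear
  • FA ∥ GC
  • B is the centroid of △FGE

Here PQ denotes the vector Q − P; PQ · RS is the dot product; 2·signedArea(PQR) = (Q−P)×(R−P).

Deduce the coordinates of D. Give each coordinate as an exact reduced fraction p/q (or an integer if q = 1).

1. D_x = 13/6  [G, F, D are collinear ∩ BD ⟂ GF]
2. D_y = -49/6  [G, F, D are collinear ∩ BD ⟂ GF]
   → D = (13/6, -49/6)

D = (13/6, -49/6)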